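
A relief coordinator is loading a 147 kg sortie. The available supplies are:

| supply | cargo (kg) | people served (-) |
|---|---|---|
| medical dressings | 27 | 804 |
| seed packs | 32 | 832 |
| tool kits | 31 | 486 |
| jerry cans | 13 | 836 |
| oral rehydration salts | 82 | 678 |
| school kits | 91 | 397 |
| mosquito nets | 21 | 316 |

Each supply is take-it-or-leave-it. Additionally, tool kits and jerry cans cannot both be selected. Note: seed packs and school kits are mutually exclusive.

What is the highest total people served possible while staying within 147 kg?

2788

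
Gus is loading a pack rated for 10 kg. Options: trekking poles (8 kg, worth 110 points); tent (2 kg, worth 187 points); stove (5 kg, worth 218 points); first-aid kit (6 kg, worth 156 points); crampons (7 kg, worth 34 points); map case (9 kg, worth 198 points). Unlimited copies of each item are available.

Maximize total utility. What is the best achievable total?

By utility per kg: tent 93.50, stove 43.60, first-aid kit 26.00, map case 22.00 lead.
Best packing: 5×tent — 10 kg, 935 total.
That's the maximum — no swap from here does better than 935.

935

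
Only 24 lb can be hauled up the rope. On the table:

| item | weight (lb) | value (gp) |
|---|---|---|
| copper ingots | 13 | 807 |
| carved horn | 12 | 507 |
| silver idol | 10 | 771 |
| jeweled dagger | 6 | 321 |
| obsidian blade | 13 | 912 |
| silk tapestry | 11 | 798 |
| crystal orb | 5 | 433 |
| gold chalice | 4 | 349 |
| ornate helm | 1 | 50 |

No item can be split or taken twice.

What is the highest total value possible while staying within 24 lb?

Taking the top-ratio items first gives silver idol + crystal orb + gold chalice + ornate helm for 1603 (20 lb).
Dropping silver idol frees 10 lb; slotting in obsidian blade (13 lb) lifts the total to 1744 at 23 lb.

1744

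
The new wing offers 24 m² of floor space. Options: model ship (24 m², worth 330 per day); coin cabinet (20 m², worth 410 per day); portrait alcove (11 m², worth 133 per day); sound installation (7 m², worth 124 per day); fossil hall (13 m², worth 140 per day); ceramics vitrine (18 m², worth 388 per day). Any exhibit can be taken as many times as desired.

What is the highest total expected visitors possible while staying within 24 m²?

410

The ratio heuristic lands on ceramics vitrine (388) but leaves 6 m² idle.
The 18 m² tied up in ceramics vitrine is better spent on coin cabinet — total rises to 410 (20 m²).
The spare 4 m² is too small for any remaining exhibit, and no exchange beats 410.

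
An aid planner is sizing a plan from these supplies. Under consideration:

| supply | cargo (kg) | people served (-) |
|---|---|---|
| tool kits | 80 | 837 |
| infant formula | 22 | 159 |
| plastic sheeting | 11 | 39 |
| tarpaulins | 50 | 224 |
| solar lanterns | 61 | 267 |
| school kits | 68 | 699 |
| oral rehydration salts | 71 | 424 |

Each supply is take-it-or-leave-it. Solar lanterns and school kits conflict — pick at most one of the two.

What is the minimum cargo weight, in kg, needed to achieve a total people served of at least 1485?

Minimise kg subject to total people served ≥ 1485.
Taking tool kits + school kits gives 1536 (≥ 1485) for 148 kg.
Any bundle with less than 148 kg falls short of 1485.

148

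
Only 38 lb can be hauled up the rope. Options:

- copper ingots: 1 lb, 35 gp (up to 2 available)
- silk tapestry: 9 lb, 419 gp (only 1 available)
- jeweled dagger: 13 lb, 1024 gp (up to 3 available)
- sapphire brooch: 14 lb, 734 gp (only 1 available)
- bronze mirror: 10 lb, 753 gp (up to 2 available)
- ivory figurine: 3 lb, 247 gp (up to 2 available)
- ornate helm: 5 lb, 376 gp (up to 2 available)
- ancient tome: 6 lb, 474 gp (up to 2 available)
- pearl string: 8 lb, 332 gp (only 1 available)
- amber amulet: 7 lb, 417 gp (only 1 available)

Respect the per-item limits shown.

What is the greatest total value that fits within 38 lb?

3016

A density-first pass picks 2×copper ingots + jeweled dagger + 2×ivory figurine + ornate helm + 2×ancient tome — 2912 at 38 lb.
The 13 lb tied up in 2×copper ingots and ornate helm and ancient tome is better spent on jeweled dagger — total rises to 3016 (38 lb).
Nothing else within 38 lb beats 3016.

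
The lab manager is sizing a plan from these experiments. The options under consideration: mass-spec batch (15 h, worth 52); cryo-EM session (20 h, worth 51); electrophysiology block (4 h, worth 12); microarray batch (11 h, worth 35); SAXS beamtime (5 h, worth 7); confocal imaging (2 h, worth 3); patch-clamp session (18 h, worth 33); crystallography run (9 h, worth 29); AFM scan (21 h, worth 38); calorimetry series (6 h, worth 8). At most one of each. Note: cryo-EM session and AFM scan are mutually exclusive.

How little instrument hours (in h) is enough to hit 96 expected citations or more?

Minimise h subject to total expected citations ≥ 96.
mass-spec batch + electrophysiology block + microarray batch reaches 99 using 30 h.
Any bundle with less than 30 h falls short of 96.

30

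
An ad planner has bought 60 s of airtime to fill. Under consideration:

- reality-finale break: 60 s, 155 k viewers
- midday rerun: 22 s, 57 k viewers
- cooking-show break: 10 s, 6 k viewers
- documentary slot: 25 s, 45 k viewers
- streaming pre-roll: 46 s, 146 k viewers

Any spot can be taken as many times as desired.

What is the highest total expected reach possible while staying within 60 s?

155

Ranking by ratio (expected reach/s): streaming pre-roll 3.17, midday rerun 2.59, reality-finale break 2.58, documentary slot 1.80.
Taking the top-ratio spots first gives cooking-show break + streaming pre-roll for 152 (56 s).
The 56 s tied up in cooking-show break and streaming pre-roll is better spent on reality-finale break — total rises to 155 (60 s).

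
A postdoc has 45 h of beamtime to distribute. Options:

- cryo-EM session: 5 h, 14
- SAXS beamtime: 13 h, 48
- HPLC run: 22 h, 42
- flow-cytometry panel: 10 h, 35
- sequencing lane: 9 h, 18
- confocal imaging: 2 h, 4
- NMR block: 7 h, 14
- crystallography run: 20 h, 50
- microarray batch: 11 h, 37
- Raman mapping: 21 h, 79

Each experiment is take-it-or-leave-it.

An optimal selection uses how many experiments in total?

3

Best achievable expected citations is 164.
SAXS beamtime + microarray batch + Raman mapping hits 164 at 45 h.
All optima have 3 experiments.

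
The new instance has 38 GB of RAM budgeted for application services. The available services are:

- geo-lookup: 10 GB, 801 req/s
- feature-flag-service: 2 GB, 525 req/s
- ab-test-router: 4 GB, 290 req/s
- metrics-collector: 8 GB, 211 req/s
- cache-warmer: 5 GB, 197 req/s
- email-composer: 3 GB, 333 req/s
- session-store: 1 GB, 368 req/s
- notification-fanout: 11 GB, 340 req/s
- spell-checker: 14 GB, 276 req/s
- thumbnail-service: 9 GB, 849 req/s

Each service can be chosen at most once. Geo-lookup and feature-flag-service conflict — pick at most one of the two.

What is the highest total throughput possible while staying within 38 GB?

By throughput per GB: session-store 368.00, feature-flag-service 262.50, email-composer 111.00, thumbnail-service 94.33 lead.
Taking geo-lookup + ab-test-router + email-composer + session-store + notification-fanout + thumbnail-service: 38 GB used, 2981 in throughput.
Every other selection either busts 38 GB or breaks a pairing rule or fails to beat 2981.

2981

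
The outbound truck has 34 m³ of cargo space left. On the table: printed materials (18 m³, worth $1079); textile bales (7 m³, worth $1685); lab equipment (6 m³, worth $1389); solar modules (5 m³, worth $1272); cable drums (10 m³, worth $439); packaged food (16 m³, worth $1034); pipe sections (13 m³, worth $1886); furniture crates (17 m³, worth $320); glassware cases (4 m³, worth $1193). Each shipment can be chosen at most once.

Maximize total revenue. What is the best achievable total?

6232

Density check — glassware cases 298.25, solar modules 254.40, textile bales 240.71, lab equipment 231.50 are the best per m³.
Filling by ratio: textile bales + lab equipment + solar modules + cable drums + glassware cases for 5978, with 2 m³ left unused.
The 14 m³ tied up in cable drums and glassware cases is better spent on pipe sections — total rises to 6232 (31 m³).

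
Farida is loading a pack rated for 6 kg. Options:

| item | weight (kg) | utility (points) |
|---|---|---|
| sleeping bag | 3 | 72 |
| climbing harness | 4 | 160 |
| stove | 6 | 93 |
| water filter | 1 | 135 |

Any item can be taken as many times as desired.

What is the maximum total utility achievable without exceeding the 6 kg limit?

Density check — water filter 135.00, climbing harness 40.00, sleeping bag 24.00 are the best per kg.
Taking 6×water filter: 6 kg used, 810 in utility.
That's the maximum — no swap from here does better than 810.

810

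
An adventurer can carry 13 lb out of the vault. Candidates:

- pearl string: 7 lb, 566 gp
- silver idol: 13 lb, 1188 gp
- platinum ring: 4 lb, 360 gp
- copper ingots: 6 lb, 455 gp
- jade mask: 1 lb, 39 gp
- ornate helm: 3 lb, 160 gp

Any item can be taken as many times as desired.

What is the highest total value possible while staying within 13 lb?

1188

The ratio ordering already packs tightly: silver idol, 13 lb, 1188.
Every other selection either busts 13 lb or fails to beat 1188.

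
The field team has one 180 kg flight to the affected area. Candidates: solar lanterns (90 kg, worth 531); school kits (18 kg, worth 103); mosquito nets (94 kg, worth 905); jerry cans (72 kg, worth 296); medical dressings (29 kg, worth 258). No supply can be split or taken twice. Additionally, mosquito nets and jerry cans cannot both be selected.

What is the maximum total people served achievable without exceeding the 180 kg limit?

By people served per kg: mosquito nets 9.63, medical dressings 8.90, solar lanterns 5.90, school kits 5.72 lead.
Best packing: school kits + mosquito nets + medical dressings — 141 kg, 1266 total.

1266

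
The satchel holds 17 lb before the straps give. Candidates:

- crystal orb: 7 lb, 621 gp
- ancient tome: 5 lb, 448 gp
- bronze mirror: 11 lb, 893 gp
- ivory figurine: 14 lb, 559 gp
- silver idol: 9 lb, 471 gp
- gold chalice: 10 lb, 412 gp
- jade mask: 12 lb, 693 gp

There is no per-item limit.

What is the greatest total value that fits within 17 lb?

The ratio heuristic lands on 3×ancient tome (1344) but leaves 2 lb idle.
Dropping ancient tome frees 5 lb; slotting in crystal orb (7 lb) lifts the total to 1517 at 17 lb.
No other feasible combination exceeds 1517.

1517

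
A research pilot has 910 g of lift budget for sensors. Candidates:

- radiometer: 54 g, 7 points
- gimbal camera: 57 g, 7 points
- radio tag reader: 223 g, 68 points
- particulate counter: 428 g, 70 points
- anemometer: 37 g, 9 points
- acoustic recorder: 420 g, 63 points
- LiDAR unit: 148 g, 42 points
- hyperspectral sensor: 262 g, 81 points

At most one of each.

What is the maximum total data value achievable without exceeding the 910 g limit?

Radiometer + gimbal camera + radio tag reader + anemometer + LiDAR unit + hyperspectral sensor uses 781 of the 910 g and totals 214.
Runner-up radio tag reader + acoustic recorder + hyperspectral sensor tops out at 212.

214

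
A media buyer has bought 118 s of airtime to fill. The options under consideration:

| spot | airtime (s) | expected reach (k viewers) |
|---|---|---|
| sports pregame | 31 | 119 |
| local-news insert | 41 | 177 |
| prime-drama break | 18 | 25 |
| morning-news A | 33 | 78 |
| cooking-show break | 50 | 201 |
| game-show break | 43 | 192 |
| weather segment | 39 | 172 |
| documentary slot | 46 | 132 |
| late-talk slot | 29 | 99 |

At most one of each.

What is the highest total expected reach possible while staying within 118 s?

488

The ratio heuristic lands on sports pregame + game-show break + weather segment (483) but leaves 5 s idle.
Dropping weather segment frees 39 s; slotting in local-news insert (41 s) lifts the total to 488 at 115 s.
No other feasible combination exceeds 488.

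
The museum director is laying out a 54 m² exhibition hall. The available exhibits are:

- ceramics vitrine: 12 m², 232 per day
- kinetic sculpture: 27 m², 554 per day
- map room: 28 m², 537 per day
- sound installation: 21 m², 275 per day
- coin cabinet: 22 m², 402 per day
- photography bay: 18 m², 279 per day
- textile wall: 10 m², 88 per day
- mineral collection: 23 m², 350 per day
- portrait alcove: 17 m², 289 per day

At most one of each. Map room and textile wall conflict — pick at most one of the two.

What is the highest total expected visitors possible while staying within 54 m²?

956

A density-first pass picks ceramics vitrine + kinetic sculpture + textile wall — 874 at 49 m².
The 22 m² tied up in ceramics vitrine and textile wall is better spent on coin cabinet — total rises to 956 (49 m²).
Next best is map room + coin cabinet at 939 (50 m²) — short by 17.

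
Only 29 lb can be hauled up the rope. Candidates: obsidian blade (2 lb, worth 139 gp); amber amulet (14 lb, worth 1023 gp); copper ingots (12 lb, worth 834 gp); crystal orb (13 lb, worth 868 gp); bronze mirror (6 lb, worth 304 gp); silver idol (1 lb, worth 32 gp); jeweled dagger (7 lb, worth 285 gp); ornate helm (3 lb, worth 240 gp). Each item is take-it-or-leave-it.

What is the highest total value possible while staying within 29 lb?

Ranking by ratio (value/lb): ornate helm 80.00, amber amulet 73.07, obsidian blade 69.50.
A density-first pass picks obsidian blade + amber amulet + bronze mirror + silver idol + ornate helm — 1738 at 26 lb.
Dropping obsidian blade and bronze mirror and silver idol frees 9 lb; slotting in copper ingots (12 lb) lifts the total to 2097 at 29 lb.

2097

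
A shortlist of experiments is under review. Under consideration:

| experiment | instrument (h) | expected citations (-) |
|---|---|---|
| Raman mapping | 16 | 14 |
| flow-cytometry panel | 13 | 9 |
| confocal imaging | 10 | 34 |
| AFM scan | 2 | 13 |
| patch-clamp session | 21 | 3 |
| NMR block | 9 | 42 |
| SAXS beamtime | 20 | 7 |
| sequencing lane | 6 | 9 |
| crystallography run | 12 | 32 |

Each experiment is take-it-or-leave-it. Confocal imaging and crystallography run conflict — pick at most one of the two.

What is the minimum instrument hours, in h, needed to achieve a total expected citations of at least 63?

17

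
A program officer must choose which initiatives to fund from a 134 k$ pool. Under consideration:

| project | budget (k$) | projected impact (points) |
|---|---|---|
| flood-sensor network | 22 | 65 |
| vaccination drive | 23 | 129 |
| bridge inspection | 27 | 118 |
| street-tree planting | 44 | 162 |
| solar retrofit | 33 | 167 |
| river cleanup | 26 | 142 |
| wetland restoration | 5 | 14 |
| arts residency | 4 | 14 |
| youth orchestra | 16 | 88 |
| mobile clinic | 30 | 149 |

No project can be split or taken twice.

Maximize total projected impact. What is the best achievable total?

By projected impact per k$: vaccination drive 5.61, youth orchestra 5.50, river cleanup 5.46 lead.
Vaccination drive + solar retrofit + river cleanup + wetland restoration + youth orchestra + mobile clinic uses 133 of the 134 k$ and totals 689.

689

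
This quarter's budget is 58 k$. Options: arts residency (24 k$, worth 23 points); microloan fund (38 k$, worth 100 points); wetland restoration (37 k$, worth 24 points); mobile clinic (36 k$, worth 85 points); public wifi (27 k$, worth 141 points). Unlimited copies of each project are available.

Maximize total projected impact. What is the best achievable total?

282

By projected impact per k$: public wifi 5.22, microloan fund 2.63, mobile clinic 2.36, arts residency 0.96 lead.
The ratio ordering already packs tightly: 2×public wifi, 54 k$, 282.
No other feasible combination exceeds 282.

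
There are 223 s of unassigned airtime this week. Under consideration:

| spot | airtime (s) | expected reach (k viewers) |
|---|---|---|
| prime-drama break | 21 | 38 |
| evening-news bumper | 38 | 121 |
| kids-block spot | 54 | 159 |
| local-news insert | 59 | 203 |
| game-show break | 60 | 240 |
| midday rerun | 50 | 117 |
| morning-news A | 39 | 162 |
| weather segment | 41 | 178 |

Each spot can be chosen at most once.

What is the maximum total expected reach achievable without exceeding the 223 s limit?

821

Ranking by ratio (expected reach/s): weather segment 4.34, morning-news A 4.15, game-show break 4.00, local-news insert 3.44.
Taking prime-drama break + local-news insert + game-show break + morning-news A + weather segment: 220 s used, 821 in expected reach.
Runner-up local-news insert + game-show break + morning-news A + weather segment tops out at 783.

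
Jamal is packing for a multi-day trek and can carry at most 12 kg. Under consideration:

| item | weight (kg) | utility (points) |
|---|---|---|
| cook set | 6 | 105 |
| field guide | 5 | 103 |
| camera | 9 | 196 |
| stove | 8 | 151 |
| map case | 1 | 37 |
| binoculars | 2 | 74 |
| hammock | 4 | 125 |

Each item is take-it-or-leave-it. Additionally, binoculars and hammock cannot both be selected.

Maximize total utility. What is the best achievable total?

307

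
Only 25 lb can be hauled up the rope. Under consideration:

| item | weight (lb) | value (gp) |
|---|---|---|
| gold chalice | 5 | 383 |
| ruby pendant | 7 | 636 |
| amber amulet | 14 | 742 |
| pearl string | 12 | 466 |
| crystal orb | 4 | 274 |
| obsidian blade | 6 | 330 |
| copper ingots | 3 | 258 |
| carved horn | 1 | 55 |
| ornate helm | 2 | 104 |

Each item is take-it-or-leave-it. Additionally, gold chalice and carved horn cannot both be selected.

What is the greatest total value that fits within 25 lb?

1881

By value per lb: ruby pendant 90.86, copper ingots 86.00, gold chalice 76.60 lead.
Gold chalice + ruby pendant + crystal orb + obsidian blade + copper ingots uses 25 of the 25 lb and totals 1881.
An exhaustive check of the 512 subsets confirms 1881.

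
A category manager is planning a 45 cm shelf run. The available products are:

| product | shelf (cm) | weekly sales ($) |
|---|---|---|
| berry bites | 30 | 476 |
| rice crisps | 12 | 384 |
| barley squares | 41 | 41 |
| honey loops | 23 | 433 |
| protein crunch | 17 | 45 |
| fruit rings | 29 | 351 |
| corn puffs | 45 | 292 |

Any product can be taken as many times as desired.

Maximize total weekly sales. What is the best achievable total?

1152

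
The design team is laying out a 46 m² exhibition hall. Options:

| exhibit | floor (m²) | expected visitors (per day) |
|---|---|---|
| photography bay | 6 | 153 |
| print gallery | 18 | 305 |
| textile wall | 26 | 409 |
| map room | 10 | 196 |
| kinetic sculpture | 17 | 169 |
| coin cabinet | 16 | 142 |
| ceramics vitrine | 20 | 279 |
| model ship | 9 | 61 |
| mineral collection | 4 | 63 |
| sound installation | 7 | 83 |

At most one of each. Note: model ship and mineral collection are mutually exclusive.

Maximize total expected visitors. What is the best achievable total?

Taking the top-ratio exhibits first gives photography bay + print gallery + map room + mineral collection + sound installation for 800 (45 m²).
The 25 m² tied up in print gallery and sound installation is better spent on textile wall — total rises to 821 (46 m²).
The closest alternative, photography bay + print gallery + map room + mineral collection + sound installation, reaches only 800.

821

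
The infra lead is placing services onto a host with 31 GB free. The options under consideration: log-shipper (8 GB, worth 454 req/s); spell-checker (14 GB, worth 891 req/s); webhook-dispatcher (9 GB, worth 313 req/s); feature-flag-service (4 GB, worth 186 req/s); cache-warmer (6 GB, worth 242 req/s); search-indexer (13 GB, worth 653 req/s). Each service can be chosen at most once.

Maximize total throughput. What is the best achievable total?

By throughput per GB: spell-checker 63.64, log-shipper 56.75, search-indexer 50.23 lead.
A density-first pass picks log-shipper + spell-checker + feature-flag-service — 1531 at 26 GB.
Replace log-shipper with search-indexer: the trade gains 199 net, giving 1730 at 31 GB.
Next best is log-shipper + spell-checker + webhook-dispatcher at 1658 (31 GB) — short by 72.

1730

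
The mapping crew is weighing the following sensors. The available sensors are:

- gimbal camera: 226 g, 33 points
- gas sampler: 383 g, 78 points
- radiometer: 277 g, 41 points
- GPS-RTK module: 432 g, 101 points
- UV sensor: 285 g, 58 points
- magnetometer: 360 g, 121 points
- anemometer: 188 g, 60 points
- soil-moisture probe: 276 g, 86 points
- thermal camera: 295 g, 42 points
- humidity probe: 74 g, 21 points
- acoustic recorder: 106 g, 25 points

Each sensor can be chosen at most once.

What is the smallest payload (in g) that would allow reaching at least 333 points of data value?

Need the lightest bundle worth ≥ 333.
GPS-RTK module + magnetometer + soil-moisture probe + acoustic recorder reaches 333 using 1174 g.
Below 1174 g the best achievable stays under 333.

1174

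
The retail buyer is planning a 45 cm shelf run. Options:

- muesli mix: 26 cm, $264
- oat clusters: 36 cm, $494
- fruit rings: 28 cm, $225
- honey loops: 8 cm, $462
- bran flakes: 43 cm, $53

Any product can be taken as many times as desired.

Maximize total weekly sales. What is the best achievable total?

2310

Ranking by ratio (weekly sales/cm): honey loops 57.75, oat clusters 13.72, muesli mix 10.15.
Best packing: 5×honey loops — 40 cm, 2310 total.
No other feasible combination exceeds 2310.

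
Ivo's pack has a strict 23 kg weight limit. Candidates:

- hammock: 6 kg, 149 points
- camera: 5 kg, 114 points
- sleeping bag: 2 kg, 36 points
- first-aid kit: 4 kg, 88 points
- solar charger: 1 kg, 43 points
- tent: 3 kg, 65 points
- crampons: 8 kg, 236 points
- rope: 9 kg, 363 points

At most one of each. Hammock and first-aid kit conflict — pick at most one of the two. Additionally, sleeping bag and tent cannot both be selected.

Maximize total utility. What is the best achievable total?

756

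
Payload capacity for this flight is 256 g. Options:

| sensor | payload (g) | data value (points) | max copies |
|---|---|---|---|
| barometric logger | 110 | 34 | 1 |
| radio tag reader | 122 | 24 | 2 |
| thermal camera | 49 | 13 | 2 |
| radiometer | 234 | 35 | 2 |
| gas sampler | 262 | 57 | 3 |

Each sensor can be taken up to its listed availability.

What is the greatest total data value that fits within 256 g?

60

Taking barometric logger + 2×thermal camera: 208 g used, 60 in data value.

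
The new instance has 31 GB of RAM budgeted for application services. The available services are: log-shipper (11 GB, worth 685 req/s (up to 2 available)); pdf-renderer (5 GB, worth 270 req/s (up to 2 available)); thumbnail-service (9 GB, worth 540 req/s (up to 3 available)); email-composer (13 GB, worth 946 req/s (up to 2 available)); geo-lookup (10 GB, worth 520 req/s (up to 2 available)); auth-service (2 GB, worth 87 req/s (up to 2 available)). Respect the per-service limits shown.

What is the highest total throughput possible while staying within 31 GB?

2162

Taking pdf-renderer + 2×email-composer: 31 GB used, 2162 in throughput.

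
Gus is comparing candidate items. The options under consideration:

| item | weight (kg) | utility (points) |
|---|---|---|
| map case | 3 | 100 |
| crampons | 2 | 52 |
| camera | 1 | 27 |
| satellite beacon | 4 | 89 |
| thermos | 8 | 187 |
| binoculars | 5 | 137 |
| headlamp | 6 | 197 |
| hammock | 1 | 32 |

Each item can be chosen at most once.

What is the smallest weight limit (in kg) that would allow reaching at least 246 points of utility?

Need the lightest bundle worth ≥ 246.
crampons + headlamp reaches 249 using 8 kg.
No combination under 8 kg hits 246.

8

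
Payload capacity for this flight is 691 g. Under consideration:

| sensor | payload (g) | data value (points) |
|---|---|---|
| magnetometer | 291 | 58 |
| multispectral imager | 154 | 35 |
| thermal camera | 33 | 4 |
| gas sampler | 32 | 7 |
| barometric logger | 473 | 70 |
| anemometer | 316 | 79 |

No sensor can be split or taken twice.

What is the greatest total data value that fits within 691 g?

148

Greedy by ratio would take multispectral imager + thermal camera + gas sampler + anemometer: 535 g used, total 125.
Replace multispectral imager with magnetometer: the trade gains 23 net, giving 148 at 672 g.
No other feasible combination exceeds 148.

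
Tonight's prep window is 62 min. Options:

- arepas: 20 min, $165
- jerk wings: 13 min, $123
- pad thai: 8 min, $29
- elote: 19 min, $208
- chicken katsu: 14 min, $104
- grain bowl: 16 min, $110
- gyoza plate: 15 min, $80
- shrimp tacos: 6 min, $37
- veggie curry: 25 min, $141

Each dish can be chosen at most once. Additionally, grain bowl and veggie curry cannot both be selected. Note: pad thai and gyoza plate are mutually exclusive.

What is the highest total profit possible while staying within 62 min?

545

A density-first pass picks arepas + jerk wings + elote + shrimp tacos — 533 at 58 min.
The 26 min tied up in arepas and shrimp tacos is better spent on chicken katsu + grain bowl — total rises to 545 (62 min).
Next best is arepas + jerk wings + elote + shrimp tacos at 533 (58 min) — short by 12.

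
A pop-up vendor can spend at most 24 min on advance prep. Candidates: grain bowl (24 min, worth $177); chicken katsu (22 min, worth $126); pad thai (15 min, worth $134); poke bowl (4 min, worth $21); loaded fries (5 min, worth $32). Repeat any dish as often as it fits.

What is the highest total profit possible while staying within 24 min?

Best packing: pad thai + poke bowl + loaded fries — 24 min, 187 total.
Nothing else within 24 min beats 187.

187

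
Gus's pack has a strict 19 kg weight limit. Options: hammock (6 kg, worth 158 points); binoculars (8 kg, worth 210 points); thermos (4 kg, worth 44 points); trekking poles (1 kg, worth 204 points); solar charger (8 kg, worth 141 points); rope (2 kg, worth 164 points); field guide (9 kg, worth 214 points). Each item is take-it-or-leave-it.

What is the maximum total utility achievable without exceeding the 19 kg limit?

740

Taking the top-ratio items first gives hammock + binoculars + trekking poles + rope for 736 (17 kg).
Dropping binoculars frees 8 kg; slotting in field guide (9 kg) lifts the total to 740 at 18 kg.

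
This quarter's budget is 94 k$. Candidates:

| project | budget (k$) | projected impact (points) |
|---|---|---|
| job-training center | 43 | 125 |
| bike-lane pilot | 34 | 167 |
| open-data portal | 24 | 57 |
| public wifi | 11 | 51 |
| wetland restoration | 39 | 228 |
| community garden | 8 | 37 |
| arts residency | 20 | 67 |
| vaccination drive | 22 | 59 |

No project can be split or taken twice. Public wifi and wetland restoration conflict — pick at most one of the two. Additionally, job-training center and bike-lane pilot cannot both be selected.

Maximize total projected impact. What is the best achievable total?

462

Best packing: bike-lane pilot + wetland restoration + arts residency — 93 k$, 462 total.
Runner-up bike-lane pilot + wetland restoration + community garden tops out at 432.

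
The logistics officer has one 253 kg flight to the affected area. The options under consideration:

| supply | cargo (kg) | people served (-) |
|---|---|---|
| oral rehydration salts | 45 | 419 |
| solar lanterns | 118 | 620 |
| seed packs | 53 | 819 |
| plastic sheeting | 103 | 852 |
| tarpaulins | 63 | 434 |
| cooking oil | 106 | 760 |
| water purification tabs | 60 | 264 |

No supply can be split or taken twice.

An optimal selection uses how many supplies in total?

3

Optimal total is 2105.
seed packs + plastic sheeting + tarpaulins hits 2105 at 219 kg.
Every optimal selection uses 3 supplies.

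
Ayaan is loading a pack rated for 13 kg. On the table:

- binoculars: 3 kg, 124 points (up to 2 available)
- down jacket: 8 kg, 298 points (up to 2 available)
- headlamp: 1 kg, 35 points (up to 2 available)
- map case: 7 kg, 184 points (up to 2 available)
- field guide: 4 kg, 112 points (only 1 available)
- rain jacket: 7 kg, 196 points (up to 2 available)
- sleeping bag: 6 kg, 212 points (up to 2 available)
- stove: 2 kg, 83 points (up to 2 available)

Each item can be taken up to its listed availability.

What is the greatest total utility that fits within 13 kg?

Density check — stove 41.50, binoculars 41.33, down jacket 37.25 are the best per kg.
A density-first pass picks 2×binoculars + 2×headlamp + 2×stove — 484 at 12 kg.
Replace binoculars and 2×headlamp and stove with down jacket: the trade gains 21 net, giving 505 at 13 kg.
No other feasible combination exceeds 505.

505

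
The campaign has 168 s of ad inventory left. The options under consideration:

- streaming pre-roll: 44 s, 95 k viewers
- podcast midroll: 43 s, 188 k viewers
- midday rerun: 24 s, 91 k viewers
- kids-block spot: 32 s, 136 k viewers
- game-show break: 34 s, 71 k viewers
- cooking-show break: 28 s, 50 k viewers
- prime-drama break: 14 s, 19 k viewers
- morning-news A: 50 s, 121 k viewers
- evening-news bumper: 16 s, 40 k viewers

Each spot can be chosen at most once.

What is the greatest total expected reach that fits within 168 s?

Best packing: podcast midroll + midday rerun + kids-block spot + morning-news A + evening-news bumper — 165 s, 576 total.

576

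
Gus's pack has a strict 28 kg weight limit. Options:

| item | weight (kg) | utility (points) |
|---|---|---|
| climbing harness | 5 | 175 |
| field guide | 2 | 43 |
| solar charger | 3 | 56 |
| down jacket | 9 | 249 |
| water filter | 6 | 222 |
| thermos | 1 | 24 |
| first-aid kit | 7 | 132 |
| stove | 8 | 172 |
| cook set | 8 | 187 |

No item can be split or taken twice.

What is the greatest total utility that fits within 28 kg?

The ratio heuristic lands on climbing harness + field guide + solar charger + down jacket + water filter + thermos (769) but leaves 2 kg idle.
Replace field guide and solar charger and thermos with cook set: the trade gains 64 net, giving 833 at 28 kg.
That's the maximum — no swap from here does better than 833.

833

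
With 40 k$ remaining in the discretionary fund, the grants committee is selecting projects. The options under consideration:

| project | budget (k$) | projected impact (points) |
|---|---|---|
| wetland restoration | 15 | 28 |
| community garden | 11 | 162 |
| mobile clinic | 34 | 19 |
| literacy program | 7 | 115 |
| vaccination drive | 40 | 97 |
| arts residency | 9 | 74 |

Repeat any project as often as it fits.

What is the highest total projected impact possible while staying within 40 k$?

622

Ranking by ratio (projected impact/k$): literacy program 16.43, community garden 14.73, arts residency 8.22.
Greedy by ratio would take 5×literacy program: 35 k$ used, total 575.
Replace literacy program with community garden: the trade gains 47 net, giving 622 at 39 k$.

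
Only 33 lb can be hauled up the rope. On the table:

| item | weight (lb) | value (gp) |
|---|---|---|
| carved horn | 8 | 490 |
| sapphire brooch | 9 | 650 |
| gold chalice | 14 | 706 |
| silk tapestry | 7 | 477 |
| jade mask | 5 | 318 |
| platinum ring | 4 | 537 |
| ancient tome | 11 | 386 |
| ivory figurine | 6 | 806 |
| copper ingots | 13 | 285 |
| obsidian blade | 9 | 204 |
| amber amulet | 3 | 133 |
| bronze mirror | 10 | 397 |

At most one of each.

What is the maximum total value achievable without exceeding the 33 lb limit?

2801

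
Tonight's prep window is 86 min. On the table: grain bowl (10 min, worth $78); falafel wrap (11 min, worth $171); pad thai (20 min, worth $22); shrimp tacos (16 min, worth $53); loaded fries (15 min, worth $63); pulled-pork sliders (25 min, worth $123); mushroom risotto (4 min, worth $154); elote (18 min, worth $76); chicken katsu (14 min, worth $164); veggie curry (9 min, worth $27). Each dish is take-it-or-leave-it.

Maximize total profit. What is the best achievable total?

766

By profit per min: mushroom risotto 38.50, falafel wrap 15.55, chicken katsu 11.71 lead.
Grain bowl + falafel wrap + pulled-pork sliders + mushroom risotto + elote + chicken katsu uses 82 of the 86 min and totals 766.
Nothing else within 86 min beats 766.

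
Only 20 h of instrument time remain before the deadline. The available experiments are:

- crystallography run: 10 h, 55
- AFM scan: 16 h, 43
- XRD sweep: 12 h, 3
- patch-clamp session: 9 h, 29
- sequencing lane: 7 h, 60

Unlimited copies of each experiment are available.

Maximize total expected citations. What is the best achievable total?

Ranking by ratio (expected citations/h): sequencing lane 8.57, crystallography run 5.50, patch-clamp session 3.22.
Taking 2×sequencing lane: 14 h used, 120 in expected citations.

120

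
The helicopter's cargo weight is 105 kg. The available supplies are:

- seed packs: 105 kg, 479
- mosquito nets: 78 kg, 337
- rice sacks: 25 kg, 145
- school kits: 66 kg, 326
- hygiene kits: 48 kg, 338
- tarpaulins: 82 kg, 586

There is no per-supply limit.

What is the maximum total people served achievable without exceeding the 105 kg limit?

A density-first pass picks tarpaulins — 586 at 82 kg.
Replace tarpaulins with 2×hygiene kits: the trade gains 90 net, giving 676 at 96 kg.
No other feasible combination exceeds 676.

676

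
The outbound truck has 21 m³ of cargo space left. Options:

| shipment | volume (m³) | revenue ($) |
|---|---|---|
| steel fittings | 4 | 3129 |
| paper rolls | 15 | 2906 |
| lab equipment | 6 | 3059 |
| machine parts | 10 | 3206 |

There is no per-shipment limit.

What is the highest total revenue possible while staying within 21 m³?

15645

Best packing: 5×steel fittings — 20 m³, 15645 total.
Nothing else within 21 m³ beats 15645.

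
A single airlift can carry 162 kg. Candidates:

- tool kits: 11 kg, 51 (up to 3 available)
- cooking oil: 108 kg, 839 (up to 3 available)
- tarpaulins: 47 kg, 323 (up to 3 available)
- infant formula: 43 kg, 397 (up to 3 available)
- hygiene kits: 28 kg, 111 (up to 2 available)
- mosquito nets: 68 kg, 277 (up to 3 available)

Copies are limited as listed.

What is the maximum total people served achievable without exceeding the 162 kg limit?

1344

Best packing: 3×tool kits + 3×infant formula — 162 kg, 1344 total.
That's the maximum — no swap from here does better than 1344.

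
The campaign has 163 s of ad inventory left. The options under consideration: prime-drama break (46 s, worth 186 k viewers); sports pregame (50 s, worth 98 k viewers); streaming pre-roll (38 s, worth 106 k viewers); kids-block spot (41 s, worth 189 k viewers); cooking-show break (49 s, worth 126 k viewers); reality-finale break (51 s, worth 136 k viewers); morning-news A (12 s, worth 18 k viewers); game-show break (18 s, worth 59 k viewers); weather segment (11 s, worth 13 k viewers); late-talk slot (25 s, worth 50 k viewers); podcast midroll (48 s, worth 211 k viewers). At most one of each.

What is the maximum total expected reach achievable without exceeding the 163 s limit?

By expected reach per s: kids-block spot 4.61, podcast midroll 4.40, prime-drama break 4.04 lead.
Best packing: prime-drama break + kids-block spot + game-show break + podcast midroll — 153 s, 645 total.
The closest alternative, prime-drama break + kids-block spot + late-talk slot + podcast midroll, reaches only 636.

645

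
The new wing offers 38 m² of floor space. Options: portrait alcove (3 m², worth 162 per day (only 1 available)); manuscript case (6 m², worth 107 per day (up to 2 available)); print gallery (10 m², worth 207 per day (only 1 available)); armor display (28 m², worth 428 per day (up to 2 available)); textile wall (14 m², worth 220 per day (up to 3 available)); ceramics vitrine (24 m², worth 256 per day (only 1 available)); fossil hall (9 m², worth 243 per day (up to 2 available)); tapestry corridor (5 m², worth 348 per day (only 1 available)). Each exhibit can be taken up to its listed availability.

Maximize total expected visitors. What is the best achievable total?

1210

By expected visitors per m²: tapestry corridor 69.60, portrait alcove 54.00, fossil hall 27.00 lead.
The ratio heuristic lands on portrait alcove + print gallery + 2×fossil hall + tapestry corridor (1203) but leaves 2 m² idle.
The 10 m² tied up in print gallery is better spent on 2×manuscript case — total rises to 1210 (38 m²).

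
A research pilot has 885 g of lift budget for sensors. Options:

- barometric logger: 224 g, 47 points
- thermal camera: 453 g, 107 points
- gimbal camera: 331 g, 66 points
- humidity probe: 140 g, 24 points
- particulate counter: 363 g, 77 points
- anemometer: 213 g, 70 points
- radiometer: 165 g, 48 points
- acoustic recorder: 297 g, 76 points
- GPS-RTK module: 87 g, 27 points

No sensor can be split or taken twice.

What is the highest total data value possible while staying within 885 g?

Filling by ratio: anemometer + radiometer + acoustic recorder + GPS-RTK module for 221, with 123 g left unused.
The 384 g tied up in acoustic recorder and GPS-RTK module is better spent on thermal camera — total rises to 225 (831 g).
Next best is particulate counter + anemometer + acoustic recorder at 223 (873 g) — short by 2.

225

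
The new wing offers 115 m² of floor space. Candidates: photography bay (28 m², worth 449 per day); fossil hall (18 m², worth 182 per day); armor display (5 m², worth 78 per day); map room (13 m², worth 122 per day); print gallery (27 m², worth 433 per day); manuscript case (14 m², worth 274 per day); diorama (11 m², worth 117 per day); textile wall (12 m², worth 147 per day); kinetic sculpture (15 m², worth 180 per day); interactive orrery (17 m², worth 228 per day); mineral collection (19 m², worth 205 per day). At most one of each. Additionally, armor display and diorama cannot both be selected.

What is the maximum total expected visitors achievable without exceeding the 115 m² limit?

1711

By expected visitors per m²: manuscript case 19.57, print gallery 16.04, photography bay 16.04, armor display 15.60 lead.
Best packing: photography bay + print gallery + manuscript case + textile wall + kinetic sculpture + interactive orrery — 113 m², 1711 total.
An exhaustive check of the 2048 subsets confirms 1711.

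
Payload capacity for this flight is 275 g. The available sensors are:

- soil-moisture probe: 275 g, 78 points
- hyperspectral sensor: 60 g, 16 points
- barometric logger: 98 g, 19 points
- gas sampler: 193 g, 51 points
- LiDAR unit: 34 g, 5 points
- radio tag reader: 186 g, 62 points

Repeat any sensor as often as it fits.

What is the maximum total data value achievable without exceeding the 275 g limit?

78

Ranking by ratio (data value/g): radio tag reader 0.33, soil-moisture probe 0.28, hyperspectral sensor 0.27.
Best packing: soil-moisture probe — 275 g, 78 total.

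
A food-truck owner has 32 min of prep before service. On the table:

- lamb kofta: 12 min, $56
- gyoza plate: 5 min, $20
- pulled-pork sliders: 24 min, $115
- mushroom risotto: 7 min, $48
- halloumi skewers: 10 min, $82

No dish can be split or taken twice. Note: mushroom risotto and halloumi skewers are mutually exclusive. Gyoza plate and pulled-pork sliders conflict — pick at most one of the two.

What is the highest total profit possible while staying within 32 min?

Taking pulled-pork sliders + mushroom risotto: 31 min used, 163 in profit.

163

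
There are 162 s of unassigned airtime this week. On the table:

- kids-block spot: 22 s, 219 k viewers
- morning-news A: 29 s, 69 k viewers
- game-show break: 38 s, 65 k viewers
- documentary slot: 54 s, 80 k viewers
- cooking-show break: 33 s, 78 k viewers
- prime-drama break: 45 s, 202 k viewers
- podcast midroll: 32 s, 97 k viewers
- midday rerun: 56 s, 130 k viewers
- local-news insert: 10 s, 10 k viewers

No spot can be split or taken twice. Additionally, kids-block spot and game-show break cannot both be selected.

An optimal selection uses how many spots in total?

Optimal total is 665.
One optimal bundle: kids-block spot + morning-news A + cooking-show break + prime-drama break + podcast midroll (161 s).
Every optimal selection uses 5 spots.

5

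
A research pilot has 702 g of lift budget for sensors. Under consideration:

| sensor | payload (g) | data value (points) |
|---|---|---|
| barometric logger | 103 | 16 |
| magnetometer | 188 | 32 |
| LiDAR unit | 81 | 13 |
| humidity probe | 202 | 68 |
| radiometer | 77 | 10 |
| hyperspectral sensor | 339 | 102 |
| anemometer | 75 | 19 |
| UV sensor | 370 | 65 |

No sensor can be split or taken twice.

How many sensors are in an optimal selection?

4

Best achievable data value is 202.
One optimal bundle: LiDAR unit + humidity probe + hyperspectral sensor + anemometer (697 g).
Every optimal selection uses 4 sensors.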